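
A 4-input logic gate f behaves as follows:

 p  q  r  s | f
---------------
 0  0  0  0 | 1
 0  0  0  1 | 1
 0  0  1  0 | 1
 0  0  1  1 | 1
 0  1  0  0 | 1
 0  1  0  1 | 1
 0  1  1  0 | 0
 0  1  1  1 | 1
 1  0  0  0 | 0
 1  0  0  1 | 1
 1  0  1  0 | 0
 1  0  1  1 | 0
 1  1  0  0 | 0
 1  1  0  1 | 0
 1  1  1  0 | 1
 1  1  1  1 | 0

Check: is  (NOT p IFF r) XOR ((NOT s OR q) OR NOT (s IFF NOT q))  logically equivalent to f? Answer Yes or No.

Test each input against both f and the formula:
  p=0, q=0, r=0, s=0: formula gives 1, f = 1 ✓
  p=0, q=0, r=0, s=1: formula gives 0, but f = 1 ✗
A single disagreement suffices: at (0,0,0,1) they differ, so the formula does not compute f.

No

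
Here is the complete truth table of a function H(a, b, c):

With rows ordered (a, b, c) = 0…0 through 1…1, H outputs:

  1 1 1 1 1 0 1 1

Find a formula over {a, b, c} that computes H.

H is 0 on exactly one input, (1,0,1), whose minterm is a·¬b·c. So H is the negation of that single conjunction.

H(a, b, c) = ((a · b') · c)'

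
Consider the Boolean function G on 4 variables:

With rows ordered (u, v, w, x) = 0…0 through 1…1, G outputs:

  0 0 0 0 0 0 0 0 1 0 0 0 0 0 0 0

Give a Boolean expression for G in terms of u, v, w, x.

G is 1 on exactly one input, (1,0,0,0), whose minterm is u·¬v·¬w·¬x. So G is just that conjunction.

G(u, v, w, x) = ((u & ~v) & ~w) & ~x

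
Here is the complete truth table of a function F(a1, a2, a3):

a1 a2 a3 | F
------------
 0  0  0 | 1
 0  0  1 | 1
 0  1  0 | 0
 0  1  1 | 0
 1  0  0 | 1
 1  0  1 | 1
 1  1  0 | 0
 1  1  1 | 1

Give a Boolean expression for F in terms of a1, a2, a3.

F is 0 on only 3 rows — (0,1,0), (0,1,1), (1,1,0). Writing each as a minterm (¬a1·a2·¬a3, ¬a1·a2·a3, a1·a2·¬a3) and OR-ing them characterizes exactly where F=0, so F is the negation of that disjunction.

F(a1, a2, a3) = NOT ((((NOT a1 AND a2) AND NOT a3) OR ((NOT a1 AND a2) AND a3)) OR ((a1 AND a2) AND NOT a3))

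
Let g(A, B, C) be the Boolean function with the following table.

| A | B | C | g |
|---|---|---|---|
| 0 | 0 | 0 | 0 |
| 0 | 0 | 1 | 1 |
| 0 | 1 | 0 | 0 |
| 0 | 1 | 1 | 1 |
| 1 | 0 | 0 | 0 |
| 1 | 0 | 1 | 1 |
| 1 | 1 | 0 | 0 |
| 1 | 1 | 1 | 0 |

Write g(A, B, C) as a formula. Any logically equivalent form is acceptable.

The 1-rows are (0,0,1), (0,1,1), (1,0,1). Each contributes one minterm — ¬A·¬B·C; ¬A·B·C; A·¬B·C — and their disjunction is a sum-of-products form of g.

g(A, B, C) = (((not A and not B) and C) or ((not A and B) and C)) or ((A and not B) and C)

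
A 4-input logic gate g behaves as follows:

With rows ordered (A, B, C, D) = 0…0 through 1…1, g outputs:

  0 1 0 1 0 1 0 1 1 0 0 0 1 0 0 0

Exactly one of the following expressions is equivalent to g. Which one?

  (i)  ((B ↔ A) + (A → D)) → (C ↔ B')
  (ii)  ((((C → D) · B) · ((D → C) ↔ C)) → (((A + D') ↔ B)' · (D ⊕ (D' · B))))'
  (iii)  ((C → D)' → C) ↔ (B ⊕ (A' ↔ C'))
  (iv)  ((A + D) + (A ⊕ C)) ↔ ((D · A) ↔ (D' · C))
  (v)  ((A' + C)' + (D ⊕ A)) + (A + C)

iv

(i): at (0,0,0,1) it gives 0, but g = 1 — eliminated.
(ii): at (0,0,0,1) it gives 0, but g = 1 — eliminated.
(iii): at (0,0,0,0) it gives 1, but g = 0 — eliminated.
(v): at (0,0,1,0) it gives 1, but g = 0 — eliminated.
That leaves (iv). Evaluating it on every row reproduces the table of g exactly.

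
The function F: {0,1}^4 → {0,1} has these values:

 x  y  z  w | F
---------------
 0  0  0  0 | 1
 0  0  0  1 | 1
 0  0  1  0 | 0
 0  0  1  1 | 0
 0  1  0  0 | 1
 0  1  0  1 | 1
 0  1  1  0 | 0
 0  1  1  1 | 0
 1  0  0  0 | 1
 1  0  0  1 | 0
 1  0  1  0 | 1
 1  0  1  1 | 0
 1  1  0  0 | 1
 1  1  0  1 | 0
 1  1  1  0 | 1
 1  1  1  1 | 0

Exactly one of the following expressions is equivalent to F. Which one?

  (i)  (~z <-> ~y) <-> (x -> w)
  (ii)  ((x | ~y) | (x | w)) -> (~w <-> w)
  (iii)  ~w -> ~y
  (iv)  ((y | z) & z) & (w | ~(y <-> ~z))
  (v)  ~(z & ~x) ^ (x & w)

(i) disagrees with F on (0,1,0,0) (formula → 0, table → 1); rule it out.
(ii) disagrees with F on (0,0,0,0) (formula → 0, table → 1); rule it out.
(iii) disagrees with F on (0,0,1,0) (formula → 1, table → 0); rule it out.
(iv) disagrees with F on (0,0,0,0) (formula → 0, table → 1); rule it out.
That leaves (v). Evaluating it on every row reproduces the table of F exactly.

v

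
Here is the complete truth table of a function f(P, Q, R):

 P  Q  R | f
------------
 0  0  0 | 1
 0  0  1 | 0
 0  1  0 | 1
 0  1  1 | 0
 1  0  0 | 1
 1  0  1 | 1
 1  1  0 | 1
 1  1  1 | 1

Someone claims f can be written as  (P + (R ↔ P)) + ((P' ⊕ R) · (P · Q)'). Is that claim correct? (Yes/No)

Yes

Check the formula against f row by row:
  P=0, Q=0, R=0: formula gives 1, f = 1 ✓
  P=0, Q=0, R=1: formula gives 0, f = 0 ✓
  P=0, Q=1, R=0: formula gives 1, f = 1 ✓
  P=0, Q=1, R=1: formula gives 0, f = 0 ✓
  P=1, Q=0, R=0: formula gives 1, f = 1 ✓
  …and likewise for the remaining 3 rows.
No disagreement on any input; they are logically equivalent.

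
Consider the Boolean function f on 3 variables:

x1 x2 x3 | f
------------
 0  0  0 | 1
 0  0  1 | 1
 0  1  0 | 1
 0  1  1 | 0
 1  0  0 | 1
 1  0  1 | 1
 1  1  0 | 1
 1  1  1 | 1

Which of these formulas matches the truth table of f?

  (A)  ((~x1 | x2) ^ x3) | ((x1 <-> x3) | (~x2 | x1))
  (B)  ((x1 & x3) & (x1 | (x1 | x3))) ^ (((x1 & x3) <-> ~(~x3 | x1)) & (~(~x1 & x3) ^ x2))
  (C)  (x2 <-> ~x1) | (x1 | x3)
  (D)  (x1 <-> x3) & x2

A

(B) fails at (0,0,1): the formula yields 0, f is 1.
(C) fails at (0,0,0): the formula yields 0, f is 1.
(D) fails at (0,0,0): the formula yields 0, f is 1.
That leaves (A). Evaluating it on every row reproduces the table of f exactly.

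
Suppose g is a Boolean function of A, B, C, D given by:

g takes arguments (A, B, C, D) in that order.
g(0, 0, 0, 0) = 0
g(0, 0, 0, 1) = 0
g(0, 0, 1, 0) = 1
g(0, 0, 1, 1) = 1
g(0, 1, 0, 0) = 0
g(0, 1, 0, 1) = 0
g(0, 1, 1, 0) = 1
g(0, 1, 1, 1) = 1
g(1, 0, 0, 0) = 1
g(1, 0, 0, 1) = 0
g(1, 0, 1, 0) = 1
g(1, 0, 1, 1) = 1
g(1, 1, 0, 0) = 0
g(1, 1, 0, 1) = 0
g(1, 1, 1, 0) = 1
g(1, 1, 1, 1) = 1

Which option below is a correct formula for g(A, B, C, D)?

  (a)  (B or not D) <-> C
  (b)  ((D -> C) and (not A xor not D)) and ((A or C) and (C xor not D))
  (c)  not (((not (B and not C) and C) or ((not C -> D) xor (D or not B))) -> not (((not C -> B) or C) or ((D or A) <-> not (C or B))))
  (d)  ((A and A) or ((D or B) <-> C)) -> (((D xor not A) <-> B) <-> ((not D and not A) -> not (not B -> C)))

(a): at (0,0,0,1) it gives 1, but g = 0 — eliminated.
(b): at (0,0,1,0) it gives 0, but g = 1 — eliminated.
(d): at (0,0,0,1) it gives 1, but g = 0 — eliminated.
Only (c) survives; checking it on all 16 rows confirms it matches g.

c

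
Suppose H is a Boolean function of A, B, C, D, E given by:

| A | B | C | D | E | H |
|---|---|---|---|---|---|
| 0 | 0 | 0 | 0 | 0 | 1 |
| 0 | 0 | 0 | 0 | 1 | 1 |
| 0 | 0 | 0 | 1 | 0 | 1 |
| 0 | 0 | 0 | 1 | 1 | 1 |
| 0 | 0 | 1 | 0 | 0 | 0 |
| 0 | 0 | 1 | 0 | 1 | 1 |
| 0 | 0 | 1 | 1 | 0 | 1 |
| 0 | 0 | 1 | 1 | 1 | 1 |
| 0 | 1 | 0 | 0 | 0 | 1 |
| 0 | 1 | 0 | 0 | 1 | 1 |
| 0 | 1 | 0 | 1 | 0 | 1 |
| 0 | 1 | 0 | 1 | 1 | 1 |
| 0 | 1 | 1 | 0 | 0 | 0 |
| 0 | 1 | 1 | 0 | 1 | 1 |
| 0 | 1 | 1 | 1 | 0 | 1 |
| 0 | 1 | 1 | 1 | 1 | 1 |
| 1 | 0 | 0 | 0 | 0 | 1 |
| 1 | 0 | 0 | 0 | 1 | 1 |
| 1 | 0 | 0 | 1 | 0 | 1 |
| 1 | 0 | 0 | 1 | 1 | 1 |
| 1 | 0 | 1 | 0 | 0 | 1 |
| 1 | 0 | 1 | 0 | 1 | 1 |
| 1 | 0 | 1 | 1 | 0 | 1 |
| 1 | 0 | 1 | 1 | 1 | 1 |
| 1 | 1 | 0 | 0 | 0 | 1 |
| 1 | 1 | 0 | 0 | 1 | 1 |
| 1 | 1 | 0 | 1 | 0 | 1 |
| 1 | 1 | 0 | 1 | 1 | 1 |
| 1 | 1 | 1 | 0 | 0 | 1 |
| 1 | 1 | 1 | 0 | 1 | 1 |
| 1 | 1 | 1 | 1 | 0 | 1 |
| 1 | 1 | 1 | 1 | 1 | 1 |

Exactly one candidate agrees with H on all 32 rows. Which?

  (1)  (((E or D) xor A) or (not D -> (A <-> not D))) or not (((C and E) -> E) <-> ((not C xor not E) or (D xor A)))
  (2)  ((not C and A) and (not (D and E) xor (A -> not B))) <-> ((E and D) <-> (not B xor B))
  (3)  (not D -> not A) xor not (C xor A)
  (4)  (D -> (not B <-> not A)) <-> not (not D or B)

(2): at (0,0,0,1,1) it gives 0, but H = 1 — eliminated.
(3): at (0,0,0,0,0) it gives 0, but H = 1 — eliminated.
(4): at (0,0,0,0,0) it gives 0, but H = 1 — eliminated.
That leaves (1). Evaluating it on every row reproduces the table of H exactly.

1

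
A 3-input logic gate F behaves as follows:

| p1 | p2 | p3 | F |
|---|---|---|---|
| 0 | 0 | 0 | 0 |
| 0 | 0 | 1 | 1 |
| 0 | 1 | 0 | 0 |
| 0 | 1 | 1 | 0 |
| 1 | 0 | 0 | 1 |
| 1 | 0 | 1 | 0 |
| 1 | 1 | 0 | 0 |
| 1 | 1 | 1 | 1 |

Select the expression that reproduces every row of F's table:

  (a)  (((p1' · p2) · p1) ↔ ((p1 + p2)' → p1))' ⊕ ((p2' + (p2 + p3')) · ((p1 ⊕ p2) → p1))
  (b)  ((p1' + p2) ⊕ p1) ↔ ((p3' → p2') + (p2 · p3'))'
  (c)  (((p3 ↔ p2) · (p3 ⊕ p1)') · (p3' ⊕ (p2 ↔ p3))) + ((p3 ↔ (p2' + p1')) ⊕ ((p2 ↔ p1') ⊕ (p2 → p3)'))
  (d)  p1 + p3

c

(a): at (0,0,0) it gives 1, but F = 0 — eliminated.
(b): at (0,0,1) it gives 0, but F = 1 — eliminated.
(d): at (0,1,1) it gives 1, but F = 0 — eliminated.
Only (c) survives; checking it on all 8 rows confirms it matches F.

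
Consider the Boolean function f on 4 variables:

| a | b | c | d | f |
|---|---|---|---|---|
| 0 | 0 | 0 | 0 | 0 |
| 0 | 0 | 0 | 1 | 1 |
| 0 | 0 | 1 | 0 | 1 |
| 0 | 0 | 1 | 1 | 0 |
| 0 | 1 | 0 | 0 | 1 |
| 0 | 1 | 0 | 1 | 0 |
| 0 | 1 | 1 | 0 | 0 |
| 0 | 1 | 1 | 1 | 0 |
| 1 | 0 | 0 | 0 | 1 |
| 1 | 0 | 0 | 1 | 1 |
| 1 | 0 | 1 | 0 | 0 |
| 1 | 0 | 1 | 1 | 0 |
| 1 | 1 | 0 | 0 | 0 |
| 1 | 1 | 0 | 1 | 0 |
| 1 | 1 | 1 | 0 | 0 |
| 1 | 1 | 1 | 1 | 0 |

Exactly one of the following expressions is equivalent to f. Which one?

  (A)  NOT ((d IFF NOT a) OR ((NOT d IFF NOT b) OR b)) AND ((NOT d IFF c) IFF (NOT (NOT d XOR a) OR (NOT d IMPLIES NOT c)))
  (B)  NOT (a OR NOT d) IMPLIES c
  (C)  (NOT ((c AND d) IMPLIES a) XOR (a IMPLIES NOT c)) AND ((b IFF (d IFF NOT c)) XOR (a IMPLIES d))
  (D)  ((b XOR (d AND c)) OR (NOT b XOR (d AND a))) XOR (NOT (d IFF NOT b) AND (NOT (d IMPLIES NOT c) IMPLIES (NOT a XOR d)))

(A) disagrees with f on (0,0,0,1) (formula → 0, table → 1); rule it out.
(B) disagrees with f on (0,0,0,0) (formula → 1, table → 0); rule it out.
(D) disagrees with f on (0,0,1,0) (formula → 0, table → 1); rule it out.
That leaves (C). Evaluating it on every row reproduces the table of f exactly.

C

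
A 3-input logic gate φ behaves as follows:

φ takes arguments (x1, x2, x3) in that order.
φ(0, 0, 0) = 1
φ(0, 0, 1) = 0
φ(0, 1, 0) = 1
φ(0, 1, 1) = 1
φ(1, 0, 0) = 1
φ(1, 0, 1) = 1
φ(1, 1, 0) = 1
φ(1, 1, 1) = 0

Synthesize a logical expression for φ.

φ(x1, x2, x3) = NOT (((NOT x1 AND NOT x2) AND x3) OR ((x1 AND x2) AND x3))

There are just 2 zero rows: (0,0,1), (1,1,1). Their minterms are ¬x1·¬x2·x3, x1·x2·x3; the OR of those covers precisely the 0-outputs, and negating it yields φ.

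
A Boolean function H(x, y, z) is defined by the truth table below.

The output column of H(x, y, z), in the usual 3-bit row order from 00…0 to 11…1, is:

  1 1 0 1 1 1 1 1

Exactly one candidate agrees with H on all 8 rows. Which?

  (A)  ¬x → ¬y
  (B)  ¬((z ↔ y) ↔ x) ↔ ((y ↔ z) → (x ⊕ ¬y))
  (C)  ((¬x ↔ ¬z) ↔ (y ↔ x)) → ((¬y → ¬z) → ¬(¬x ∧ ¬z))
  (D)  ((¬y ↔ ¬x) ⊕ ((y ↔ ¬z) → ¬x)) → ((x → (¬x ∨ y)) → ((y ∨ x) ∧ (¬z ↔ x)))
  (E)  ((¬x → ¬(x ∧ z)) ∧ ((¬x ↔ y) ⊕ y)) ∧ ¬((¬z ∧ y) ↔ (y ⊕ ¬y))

(A): at (0,1,1) it gives 0, but H = 1 — eliminated.
(B): at (0,0,1) it gives 0, but H = 1 — eliminated.
(C): at (0,0,0) it gives 0, but H = 1 — eliminated.
(E): at (0,0,0) it gives 0, but H = 1 — eliminated.
Only (D) survives; checking it on all 8 rows confirms it matches H.

D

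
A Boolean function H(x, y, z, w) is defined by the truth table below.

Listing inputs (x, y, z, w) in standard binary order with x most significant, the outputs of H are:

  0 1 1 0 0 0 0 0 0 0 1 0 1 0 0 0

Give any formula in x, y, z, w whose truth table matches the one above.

H=1 on 4 inputs: (0,0,0,1), (0,0,1,0), (1,0,1,0), (1,1,0,0). Reading each as a conjunction of literals (¬x·¬y·¬z·w, ¬x·¬y·z·¬w, x·¬y·z·¬w, x·y·¬z·¬w) and taking the OR gives the canonical DNF.

H(x, y, z, w) = (((((not x and not y) and not z) and w) or (((not x and not y) and z) and not w)) or (((x and not y) and z) and not w)) or (((x and y) and not z) and not w)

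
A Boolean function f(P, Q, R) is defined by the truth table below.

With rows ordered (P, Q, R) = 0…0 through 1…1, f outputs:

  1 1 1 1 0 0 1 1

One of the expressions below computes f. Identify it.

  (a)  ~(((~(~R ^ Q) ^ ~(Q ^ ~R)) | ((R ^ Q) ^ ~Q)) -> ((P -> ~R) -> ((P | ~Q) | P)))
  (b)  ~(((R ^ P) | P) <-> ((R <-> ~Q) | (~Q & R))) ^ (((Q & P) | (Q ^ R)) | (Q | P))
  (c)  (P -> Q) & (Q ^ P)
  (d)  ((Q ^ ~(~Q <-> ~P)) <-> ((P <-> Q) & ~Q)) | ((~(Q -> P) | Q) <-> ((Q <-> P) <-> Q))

d

(a) fails at (0,0,0): the formula yields 0, f is 1.
(b) fails at (0,0,0): the formula yields 0, f is 1.
(c) fails at (0,0,0): the formula yields 0, f is 1.
That leaves (d). Evaluating it on every row reproduces the table of f exactly.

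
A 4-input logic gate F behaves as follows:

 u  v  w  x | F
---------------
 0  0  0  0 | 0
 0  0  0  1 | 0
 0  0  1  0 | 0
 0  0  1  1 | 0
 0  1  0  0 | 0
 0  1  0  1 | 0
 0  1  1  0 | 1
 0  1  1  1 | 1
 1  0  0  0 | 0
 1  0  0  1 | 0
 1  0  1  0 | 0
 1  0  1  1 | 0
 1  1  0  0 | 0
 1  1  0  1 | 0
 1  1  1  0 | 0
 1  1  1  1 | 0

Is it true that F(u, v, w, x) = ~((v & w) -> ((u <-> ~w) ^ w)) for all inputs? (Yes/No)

Check the formula against F row by row:
  u=0, v=0, w=0, x=0: formula gives 0, F = 0 ✓
  u=0, v=0, w=0, x=1: formula gives 0, F = 0 ✓
  u=0, v=0, w=1, x=0: formula gives 0, F = 0 ✓
  u=0, v=0, w=1, x=1: formula gives 0, F = 0 ✓
  …and likewise for the remaining 12 rows.
Every row agrees, so the formula is equivalent.

Yes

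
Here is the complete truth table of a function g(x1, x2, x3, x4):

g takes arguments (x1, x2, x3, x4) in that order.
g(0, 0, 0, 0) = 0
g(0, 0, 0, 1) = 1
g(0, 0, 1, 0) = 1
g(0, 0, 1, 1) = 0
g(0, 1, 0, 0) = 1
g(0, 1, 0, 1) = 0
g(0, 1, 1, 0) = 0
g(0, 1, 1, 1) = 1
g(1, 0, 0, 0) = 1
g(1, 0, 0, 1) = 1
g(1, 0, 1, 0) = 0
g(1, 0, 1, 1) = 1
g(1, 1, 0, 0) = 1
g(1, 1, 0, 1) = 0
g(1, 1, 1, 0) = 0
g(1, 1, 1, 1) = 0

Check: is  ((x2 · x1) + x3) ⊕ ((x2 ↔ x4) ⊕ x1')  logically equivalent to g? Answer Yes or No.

Check the formula against g row by row:
  x1=0, x2=0, x3=0, x4=0: formula gives 0, g = 0 ✓
  x1=0, x2=0, x3=0, x4=1: formula gives 1, g = 1 ✓
  x1=0, x2=0, x3=1, x4=0: formula gives 1, g = 1 ✓
  x1=0, x2=0, x3=1, x4=1: formula gives 0, g = 0 ✓
  …
  x1=1, x2=0, x3=0, x4=1: formula gives 0, but g = 1 ✗
Since they disagree at (1,0,0,1), the expression is not a correct formula for g.

No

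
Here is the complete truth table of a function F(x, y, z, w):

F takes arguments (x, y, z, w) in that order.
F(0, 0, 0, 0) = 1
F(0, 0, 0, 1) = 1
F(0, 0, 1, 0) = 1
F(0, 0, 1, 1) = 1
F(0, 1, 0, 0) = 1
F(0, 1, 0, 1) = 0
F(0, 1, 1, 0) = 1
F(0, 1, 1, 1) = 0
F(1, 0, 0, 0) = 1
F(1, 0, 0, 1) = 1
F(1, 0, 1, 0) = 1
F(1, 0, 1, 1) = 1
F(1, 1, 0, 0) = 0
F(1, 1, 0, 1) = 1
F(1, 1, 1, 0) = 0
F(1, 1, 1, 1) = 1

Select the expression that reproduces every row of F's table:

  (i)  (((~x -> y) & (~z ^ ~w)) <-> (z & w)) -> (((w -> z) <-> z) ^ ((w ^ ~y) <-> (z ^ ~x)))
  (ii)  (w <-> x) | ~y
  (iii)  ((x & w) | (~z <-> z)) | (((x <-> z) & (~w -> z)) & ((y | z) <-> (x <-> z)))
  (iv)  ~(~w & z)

ii

(i) disagrees with F on (0,1,0,0) (formula → 0, table → 1); rule it out.
(iii) disagrees with F on (0,0,0,0) (formula → 0, table → 1); rule it out.
(iv) disagrees with F on (0,0,1,0) (formula → 0, table → 1); rule it out.
That leaves (ii). Evaluating it on every row reproduces the table of F exactly.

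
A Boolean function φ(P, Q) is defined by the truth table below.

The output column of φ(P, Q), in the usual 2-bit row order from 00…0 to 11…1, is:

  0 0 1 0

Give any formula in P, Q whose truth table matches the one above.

φ(P, Q) = P · Q'

1 only at (1,0): P AND NOT Q.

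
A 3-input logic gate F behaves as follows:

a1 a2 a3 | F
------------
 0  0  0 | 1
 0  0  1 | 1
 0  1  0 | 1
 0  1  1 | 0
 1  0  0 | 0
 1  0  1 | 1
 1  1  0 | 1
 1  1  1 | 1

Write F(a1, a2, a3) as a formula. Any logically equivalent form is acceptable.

There are just 2 zero rows: (0,1,1), (1,0,0). Their minterms are ¬a1·a2·a3, a1·¬a2·¬a3; the OR of those covers precisely the 0-outputs, and negating it yields F.

F(a1, a2, a3) = (((a1' · a2) · a3) + ((a1 · a2') · a3'))'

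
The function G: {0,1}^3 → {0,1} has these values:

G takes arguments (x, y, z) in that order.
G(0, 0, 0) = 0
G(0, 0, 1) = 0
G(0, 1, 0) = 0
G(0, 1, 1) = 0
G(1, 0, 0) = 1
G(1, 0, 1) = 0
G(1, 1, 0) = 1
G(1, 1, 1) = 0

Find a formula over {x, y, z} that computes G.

G(x, y, z) = ((x · y') · z') + ((x · y) · z')

Collect the rows where G=1 — (1,0,0), (1,1,0) — and write one minterm per row: x·¬y·¬z, x·y·¬z. Their union (logical OR) reproduces the table exactly.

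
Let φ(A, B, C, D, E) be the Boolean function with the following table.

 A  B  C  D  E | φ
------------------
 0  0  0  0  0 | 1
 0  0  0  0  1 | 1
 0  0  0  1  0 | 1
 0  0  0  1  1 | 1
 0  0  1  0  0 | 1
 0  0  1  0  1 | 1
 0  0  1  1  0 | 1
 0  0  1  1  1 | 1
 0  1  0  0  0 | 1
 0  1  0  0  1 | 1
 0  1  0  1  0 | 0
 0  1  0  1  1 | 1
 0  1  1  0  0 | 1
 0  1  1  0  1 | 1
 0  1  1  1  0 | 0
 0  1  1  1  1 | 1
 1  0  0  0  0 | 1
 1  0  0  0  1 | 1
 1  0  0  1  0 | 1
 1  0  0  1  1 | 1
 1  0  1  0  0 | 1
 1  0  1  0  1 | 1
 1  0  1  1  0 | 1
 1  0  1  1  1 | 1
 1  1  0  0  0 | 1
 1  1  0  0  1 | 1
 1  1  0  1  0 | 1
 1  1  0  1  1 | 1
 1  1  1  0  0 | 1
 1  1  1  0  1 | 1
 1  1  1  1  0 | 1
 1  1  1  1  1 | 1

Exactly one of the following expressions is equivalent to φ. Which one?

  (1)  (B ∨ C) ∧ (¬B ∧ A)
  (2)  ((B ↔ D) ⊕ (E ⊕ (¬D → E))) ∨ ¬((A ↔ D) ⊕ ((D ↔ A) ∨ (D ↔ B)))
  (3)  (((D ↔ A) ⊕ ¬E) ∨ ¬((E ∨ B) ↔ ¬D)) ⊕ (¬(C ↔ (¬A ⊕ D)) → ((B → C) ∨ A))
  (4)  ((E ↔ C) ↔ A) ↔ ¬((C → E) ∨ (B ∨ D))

(1) disagrees with φ on (0,0,0,0,0) (formula → 0, table → 1); rule it out.
(3) disagrees with φ on (0,0,0,0,0) (formula → 0, table → 1); rule it out.
(4) disagrees with φ on (0,0,0,0,1) (formula → 0, table → 1); rule it out.
(2) is the remaining candidate, and it agrees with φ on all 32 inputs.

2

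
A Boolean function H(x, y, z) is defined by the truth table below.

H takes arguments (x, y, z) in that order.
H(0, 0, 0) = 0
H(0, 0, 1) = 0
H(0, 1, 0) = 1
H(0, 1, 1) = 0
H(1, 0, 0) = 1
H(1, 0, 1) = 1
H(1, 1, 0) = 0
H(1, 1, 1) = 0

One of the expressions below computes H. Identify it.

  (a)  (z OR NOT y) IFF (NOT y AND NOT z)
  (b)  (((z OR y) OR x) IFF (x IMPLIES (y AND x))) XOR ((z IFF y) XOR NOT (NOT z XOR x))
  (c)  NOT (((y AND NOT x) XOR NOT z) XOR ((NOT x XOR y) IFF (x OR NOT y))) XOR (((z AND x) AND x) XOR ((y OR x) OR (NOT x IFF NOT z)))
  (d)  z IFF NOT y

(a) fails at (0,0,0): the formula yields 1, H is 0.
(b) fails at (0,0,0): the formula yields 1, H is 0.
(d) fails at (0,0,1): the formula yields 1, H is 0.
That leaves (c). Evaluating it on every row reproduces the table of H exactly.

c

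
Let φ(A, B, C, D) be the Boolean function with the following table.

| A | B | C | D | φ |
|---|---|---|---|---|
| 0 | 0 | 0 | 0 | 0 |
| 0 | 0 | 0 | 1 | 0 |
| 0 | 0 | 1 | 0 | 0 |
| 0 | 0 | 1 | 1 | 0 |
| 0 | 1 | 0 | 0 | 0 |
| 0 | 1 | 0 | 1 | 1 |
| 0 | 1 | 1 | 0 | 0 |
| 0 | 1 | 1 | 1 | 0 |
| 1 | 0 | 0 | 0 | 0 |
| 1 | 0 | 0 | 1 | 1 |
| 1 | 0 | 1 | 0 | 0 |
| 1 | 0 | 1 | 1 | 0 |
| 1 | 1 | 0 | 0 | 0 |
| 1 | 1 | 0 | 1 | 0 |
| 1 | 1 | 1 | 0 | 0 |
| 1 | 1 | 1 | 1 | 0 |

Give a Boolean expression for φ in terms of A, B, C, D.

φ(A, B, C, D) = (((~A & B) & ~C) & D) | (((A & ~B) & ~C) & D)

The 1-rows are (0,1,0,1), (1,0,0,1). Each contributes one minterm — ¬A·B·¬C·D; A·¬B·¬C·D — and their disjunction is a sum-of-products form of φ.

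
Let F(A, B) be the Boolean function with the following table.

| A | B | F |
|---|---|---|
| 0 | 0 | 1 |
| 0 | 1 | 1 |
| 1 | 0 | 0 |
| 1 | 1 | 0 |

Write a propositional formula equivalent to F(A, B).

F(A, B) = ¬A

The output is the negation of A.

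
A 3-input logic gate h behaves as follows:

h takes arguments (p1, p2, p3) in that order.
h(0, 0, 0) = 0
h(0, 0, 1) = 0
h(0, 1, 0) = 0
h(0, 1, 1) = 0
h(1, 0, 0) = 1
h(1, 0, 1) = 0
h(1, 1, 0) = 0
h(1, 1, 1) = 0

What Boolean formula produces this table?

h is 1 on exactly one input, (1,0,0), whose minterm is p1·¬p2·¬p3. So h is just that conjunction.

h(p1, p2, p3) = (p1 · p2') · p3'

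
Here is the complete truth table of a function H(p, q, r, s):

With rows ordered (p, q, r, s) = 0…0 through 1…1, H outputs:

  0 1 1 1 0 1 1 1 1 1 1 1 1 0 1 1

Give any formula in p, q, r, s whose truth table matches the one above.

The 0-rows are (0,0,0,0), (0,1,0,0), (1,1,0,1). Take each as a conjunction (¬p·¬q·¬r·¬s, ¬p·q·¬r·¬s, p·q·¬r·s), form their disjunction, and complement — that gives a formula that is 1 everywhere H is.

H(p, q, r, s) = (((((p' · q') · r') · s') + (((p' · q) · r') · s')) + (((p · q) · r') · s))'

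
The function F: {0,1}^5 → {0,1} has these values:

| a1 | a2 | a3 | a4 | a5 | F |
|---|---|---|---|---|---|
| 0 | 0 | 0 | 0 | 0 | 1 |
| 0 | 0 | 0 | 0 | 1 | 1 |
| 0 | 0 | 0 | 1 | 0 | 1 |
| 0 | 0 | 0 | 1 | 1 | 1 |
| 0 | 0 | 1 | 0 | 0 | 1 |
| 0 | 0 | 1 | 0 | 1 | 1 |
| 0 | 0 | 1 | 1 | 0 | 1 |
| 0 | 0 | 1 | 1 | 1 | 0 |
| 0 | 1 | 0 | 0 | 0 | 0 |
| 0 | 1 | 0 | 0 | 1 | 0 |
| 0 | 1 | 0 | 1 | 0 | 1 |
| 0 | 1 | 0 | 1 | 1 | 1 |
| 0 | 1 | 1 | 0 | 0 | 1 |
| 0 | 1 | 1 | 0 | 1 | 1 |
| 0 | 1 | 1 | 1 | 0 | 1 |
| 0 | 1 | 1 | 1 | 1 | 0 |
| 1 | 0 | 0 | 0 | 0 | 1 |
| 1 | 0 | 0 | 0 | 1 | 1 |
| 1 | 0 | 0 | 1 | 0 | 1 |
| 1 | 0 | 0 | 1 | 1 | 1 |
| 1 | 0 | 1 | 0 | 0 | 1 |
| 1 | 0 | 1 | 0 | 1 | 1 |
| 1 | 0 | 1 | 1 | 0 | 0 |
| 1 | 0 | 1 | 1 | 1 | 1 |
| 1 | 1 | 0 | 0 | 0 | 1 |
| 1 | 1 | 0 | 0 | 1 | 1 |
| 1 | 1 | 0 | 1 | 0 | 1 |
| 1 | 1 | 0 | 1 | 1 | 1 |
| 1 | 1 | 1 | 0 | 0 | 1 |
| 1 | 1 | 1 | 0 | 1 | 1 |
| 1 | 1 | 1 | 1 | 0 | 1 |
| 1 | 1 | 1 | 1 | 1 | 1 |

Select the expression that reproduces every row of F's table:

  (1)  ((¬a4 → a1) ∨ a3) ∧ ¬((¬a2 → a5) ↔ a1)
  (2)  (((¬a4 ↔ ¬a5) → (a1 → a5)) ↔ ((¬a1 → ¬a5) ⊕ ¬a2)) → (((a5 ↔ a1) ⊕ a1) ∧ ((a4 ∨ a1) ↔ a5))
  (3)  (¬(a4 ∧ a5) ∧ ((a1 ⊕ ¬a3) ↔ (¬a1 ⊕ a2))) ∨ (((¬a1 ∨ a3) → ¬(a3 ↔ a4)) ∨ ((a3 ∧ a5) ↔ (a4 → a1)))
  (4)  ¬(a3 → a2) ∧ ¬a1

(1) fails at (0,0,0,0,0): the formula yields 0, F is 1.
(2) fails at (0,0,0,0,1): the formula yields 0, F is 1.
(4) fails at (0,0,0,0,0): the formula yields 0, F is 1.
(3) is the remaining candidate, and it agrees with F on all 32 inputs.

3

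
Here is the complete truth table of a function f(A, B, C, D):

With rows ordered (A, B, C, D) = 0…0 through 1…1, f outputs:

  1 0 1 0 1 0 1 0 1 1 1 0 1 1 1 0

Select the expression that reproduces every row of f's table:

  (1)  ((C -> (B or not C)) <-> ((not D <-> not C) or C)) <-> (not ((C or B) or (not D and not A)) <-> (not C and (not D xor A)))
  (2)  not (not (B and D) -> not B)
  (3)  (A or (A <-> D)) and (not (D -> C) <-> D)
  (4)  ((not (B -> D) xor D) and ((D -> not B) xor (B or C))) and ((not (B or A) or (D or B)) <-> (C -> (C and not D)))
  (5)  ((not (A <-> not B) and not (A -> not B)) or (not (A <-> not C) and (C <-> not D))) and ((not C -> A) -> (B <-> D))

3

(1) fails at (0,0,0,0): the formula yields 0, f is 1.
(2) fails at (0,0,0,0): the formula yields 0, f is 1.
(4) fails at (0,0,0,0): the formula yields 0, f is 1.
(5) fails at (0,0,0,0): the formula yields 0, f is 1.
(3) is the remaining candidate, and it agrees with f on all 16 inputs.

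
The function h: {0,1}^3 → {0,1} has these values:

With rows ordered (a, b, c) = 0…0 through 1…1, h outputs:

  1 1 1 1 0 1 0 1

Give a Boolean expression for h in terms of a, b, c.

h is 0 on only 2 rows — (1,0,0), (1,1,0). Writing each as a minterm (a·¬b·¬c, a·b·¬c) and OR-ing them characterizes exactly where h=0, so h is the negation of that disjunction.

h(a, b, c) = NOT (((a AND NOT b) AND NOT c) OR ((a AND b) AND NOT c))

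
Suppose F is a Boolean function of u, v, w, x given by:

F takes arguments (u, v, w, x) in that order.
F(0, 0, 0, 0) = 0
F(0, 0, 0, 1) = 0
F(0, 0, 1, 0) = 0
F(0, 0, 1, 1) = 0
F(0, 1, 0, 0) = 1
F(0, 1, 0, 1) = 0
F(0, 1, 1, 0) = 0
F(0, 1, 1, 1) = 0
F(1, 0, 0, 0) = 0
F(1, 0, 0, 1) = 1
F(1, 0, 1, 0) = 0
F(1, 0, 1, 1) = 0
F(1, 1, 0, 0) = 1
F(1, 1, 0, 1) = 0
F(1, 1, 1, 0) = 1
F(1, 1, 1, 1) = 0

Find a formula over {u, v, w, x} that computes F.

F=1 on 4 inputs: (0,1,0,0), (1,0,0,1), (1,1,0,0), (1,1,1,0). Reading each as a conjunction of literals (¬u·v·¬w·¬x, u·¬v·¬w·x, u·v·¬w·¬x, u·v·w·¬x) and taking the OR gives the canonical DNF.

F(u, v, w, x) = (((((not u and v) and not w) and not x) or (((u and not v) and not w) and x)) or (((u and v) and not w) and not x)) or (((u and v) and w) and not x)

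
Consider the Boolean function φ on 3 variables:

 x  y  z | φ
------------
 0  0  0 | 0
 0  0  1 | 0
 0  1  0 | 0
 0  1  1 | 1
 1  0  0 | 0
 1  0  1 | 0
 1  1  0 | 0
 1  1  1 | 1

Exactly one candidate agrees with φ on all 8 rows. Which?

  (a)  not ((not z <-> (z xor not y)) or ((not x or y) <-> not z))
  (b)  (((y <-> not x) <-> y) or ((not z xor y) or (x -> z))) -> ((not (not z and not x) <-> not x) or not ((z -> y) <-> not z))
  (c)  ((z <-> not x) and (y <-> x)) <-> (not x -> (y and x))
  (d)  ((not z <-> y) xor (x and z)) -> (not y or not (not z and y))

a

(b) fails at (0,0,1): the formula yields 1, φ is 0.
(c) fails at (0,0,0): the formula yields 1, φ is 0.
(d) fails at (0,0,0): the formula yields 1, φ is 0.
Only (a) survives; checking it on all 8 rows confirms it matches φ.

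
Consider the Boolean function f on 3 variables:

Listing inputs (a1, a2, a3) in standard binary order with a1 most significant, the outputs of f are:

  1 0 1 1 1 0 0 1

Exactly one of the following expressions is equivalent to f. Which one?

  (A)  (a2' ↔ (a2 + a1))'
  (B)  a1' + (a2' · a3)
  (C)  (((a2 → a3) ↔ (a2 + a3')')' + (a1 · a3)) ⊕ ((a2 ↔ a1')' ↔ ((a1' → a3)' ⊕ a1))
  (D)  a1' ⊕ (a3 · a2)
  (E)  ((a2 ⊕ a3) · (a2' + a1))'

E

(A) fails at (0,0,1): the formula yields 1, f is 0.
(B) fails at (0,0,1): the formula yields 1, f is 0.
(C) fails at (0,0,0): the formula yields 0, f is 1.
(D) fails at (0,0,1): the formula yields 1, f is 0.
Only (E) survives; checking it on all 8 rows confirms it matches f.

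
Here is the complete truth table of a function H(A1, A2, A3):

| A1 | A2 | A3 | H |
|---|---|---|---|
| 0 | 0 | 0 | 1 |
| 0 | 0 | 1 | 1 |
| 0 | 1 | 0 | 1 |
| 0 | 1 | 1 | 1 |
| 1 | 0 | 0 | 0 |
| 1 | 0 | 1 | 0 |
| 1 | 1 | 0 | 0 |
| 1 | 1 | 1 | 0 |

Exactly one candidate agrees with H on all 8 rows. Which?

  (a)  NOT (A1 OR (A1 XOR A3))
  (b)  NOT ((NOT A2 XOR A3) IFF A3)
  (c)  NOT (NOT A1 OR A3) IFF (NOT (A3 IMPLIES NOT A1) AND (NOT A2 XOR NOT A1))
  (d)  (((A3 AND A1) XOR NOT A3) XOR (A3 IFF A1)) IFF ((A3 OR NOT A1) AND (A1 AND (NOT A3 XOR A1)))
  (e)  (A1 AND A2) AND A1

d

(a) fails at (0,0,1): the formula yields 0, H is 1.
(b) fails at (0,1,0): the formula yields 0, H is 1.
(c) fails at (1,1,1): the formula yields 1, H is 0.
(e) fails at (0,0,0): the formula yields 0, H is 1.
That leaves (d). Evaluating it on every row reproduces the table of H exactly.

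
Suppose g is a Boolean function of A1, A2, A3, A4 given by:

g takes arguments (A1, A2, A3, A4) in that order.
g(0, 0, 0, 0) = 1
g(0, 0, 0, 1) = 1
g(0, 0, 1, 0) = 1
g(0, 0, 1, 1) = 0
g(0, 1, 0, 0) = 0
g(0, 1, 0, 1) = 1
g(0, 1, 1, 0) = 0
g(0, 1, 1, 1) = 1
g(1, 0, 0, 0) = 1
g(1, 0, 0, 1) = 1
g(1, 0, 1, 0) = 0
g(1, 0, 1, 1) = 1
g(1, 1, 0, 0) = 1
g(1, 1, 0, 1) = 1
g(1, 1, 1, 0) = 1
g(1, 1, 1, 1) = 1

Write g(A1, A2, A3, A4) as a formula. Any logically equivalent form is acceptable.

g(A1, A2, A3, A4) = ((((((A1' · A2') · A3) · A4) + (((A1' · A2) · A3') · A4')) + (((A1' · A2) · A3) · A4')) + (((A1 · A2') · A3) · A4'))'

g is 0 on only 4 rows — (0,0,1,1), (0,1,0,0), (0,1,1,0), (1,0,1,0). Writing each as a minterm (¬A1·¬A2·A3·A4, ¬A1·A2·¬A3·¬A4, ¬A1·A2·A3·¬A4, A1·¬A2·A3·¬A4) and OR-ing them characterizes exactly where g=0, so g is the negation of that disjunction.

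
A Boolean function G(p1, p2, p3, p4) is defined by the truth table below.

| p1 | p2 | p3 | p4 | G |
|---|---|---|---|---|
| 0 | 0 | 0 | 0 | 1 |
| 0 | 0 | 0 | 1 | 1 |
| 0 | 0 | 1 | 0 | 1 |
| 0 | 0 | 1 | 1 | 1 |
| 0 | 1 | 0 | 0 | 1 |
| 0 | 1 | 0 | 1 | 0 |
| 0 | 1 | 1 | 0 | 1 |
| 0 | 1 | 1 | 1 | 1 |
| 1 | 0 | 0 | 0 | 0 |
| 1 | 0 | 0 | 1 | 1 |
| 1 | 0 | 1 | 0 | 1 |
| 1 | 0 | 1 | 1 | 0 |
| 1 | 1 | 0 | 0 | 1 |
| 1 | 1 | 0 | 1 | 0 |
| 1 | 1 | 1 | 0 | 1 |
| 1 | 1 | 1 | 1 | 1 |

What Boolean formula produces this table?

G(p1, p2, p3, p4) = NOT ((((((NOT p1 AND p2) AND NOT p3) AND p4) OR (((p1 AND NOT p2) AND NOT p3) AND NOT p4)) OR (((p1 AND NOT p2) AND p3) AND p4)) OR (((p1 AND p2) AND NOT p3) AND p4))

The 0-rows are (0,1,0,1), (1,0,0,0), (1,0,1,1), (1,1,0,1). Take each as a conjunction (¬p1·p2·¬p3·p4, p1·¬p2·¬p3·¬p4, p1·¬p2·p3·p4, p1·p2·¬p3·p4), form their disjunction, and complement — that gives a formula that is 1 everywhere G is.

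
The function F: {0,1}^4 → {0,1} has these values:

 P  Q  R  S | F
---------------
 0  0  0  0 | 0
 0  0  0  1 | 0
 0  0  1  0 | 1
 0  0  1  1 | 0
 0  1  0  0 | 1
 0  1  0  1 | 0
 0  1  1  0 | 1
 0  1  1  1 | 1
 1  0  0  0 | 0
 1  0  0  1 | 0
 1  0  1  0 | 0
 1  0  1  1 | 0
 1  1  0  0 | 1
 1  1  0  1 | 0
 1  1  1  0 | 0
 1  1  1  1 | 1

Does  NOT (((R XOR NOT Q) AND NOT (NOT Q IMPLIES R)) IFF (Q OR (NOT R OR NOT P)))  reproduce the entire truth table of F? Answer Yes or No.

Evaluate NOT (((R XOR NOT Q) AND NOT (NOT Q IMPLIES R)) IFF (Q OR (NOT R OR NOT P))) on each row and compare to F:
  P=0, Q=0, R=0, S=0: formula gives 0, F = 0 ✓
  P=0, Q=0, R=0, S=1: formula gives 0, F = 0 ✓
  P=0, Q=0, R=1, S=0: formula gives 1, F = 1 ✓
  P=0, Q=0, R=1, S=1: formula gives 1, but F = 0 ✗
Row (0,0,1,1) is a counterexample, so the formula is not equivalent to F.

No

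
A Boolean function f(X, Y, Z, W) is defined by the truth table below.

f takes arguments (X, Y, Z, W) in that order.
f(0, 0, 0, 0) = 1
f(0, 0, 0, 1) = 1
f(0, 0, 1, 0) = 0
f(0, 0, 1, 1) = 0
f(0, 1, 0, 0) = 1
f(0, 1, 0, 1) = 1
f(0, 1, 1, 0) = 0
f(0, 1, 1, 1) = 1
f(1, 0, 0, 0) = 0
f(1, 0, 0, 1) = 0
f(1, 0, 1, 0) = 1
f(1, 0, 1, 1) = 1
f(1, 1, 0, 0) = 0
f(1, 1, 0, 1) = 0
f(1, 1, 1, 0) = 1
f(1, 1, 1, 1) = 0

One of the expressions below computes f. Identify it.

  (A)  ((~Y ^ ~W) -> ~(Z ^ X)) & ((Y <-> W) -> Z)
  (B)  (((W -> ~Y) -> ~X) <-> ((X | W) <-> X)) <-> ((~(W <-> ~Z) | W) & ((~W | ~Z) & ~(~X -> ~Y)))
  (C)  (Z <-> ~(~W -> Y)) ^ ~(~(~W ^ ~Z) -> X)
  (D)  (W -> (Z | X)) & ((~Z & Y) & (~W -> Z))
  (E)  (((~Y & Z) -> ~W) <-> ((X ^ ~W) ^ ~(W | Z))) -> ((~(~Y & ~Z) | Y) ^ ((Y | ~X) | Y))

(A) disagrees with f on (0,0,0,0) (formula → 0, table → 1); rule it out.
(B) disagrees with f on (0,0,0,0) (formula → 0, table → 1); rule it out.
(C) disagrees with f on (0,0,1,0) (formula → 1, table → 0); rule it out.
(D) disagrees with f on (0,0,0,0) (formula → 0, table → 1); rule it out.
(E) is the remaining candidate, and it agrees with f on all 16 inputs.

E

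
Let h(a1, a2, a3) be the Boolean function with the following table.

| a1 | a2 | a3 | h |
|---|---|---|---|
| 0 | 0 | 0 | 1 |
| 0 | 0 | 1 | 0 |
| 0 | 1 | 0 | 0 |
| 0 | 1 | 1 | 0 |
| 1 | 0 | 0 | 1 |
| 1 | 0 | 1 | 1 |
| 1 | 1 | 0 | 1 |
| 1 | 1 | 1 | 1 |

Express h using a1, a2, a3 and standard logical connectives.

h(a1, a2, a3) = ~((((~a1 & ~a2) & a3) | ((~a1 & a2) & ~a3)) | ((~a1 & a2) & a3))

The 0-rows are (0,0,1), (0,1,0), (0,1,1). Take each as a conjunction (¬a1·¬a2·a3, ¬a1·a2·¬a3, ¬a1·a2·a3), form their disjunction, and complement — that gives a formula that is 1 everywhere h is.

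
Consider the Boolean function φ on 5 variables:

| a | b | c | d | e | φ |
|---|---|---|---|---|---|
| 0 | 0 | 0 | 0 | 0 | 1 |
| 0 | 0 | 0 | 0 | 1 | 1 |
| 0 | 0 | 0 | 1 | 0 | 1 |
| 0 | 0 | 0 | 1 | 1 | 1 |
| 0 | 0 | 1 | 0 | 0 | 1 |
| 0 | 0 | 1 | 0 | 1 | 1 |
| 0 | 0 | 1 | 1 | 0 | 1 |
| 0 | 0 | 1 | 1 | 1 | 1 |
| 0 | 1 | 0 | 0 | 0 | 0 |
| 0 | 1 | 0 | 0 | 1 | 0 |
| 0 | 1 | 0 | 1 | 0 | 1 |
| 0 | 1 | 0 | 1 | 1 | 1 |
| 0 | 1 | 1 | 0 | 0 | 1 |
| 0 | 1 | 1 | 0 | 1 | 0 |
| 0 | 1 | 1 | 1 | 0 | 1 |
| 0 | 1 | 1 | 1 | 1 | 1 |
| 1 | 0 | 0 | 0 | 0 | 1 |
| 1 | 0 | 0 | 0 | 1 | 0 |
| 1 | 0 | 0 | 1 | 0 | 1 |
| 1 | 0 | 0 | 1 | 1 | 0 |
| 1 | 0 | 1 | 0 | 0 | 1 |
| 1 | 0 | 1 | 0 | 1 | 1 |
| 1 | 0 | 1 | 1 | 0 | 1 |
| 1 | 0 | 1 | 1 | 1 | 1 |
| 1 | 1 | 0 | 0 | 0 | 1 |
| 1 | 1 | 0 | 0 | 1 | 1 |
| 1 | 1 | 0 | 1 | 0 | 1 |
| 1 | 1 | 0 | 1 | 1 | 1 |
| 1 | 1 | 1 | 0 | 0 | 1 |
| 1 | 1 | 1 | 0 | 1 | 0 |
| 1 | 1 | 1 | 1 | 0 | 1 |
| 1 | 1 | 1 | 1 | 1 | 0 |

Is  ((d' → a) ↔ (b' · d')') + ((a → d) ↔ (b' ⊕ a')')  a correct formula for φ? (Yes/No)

No

Evaluate ((d' → a) ↔ (b' · d')') + ((a → d) ↔ (b' ⊕ a')') on each row and compare to φ:
  a=0, b=0, c=0, d=0, e=0: formula gives 1, φ = 1 ✓
  a=0, b=0, c=0, d=0, e=1: formula gives 1, φ = 1 ✓
  a=0, b=0, c=0, d=1, e=0: formula gives 1, φ = 1 ✓
  a=0, b=0, c=0, d=1, e=1: formula gives 1, φ = 1 ✓
  …
  a=0, b=1, c=1, d=0, e=0: formula gives 0, but φ = 1 ✗
A single disagreement suffices: at (0,1,1,0,0) they differ, so the formula does not compute φ.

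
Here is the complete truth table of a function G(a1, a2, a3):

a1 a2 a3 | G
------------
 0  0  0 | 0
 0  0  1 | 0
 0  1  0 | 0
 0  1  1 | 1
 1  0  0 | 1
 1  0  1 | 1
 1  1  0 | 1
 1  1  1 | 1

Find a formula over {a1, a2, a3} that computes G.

G(a1, a2, a3) = not ((((not a1 and not a2) and not a3) or ((not a1 and not a2) and a3)) or ((not a1 and a2) and not a3))

G is 0 on only 3 rows — (0,0,0), (0,0,1), (0,1,0). Writing each as a minterm (¬a1·¬a2·¬a3, ¬a1·¬a2·a3, ¬a1·a2·¬a3) and OR-ing them characterizes exactly where G=0, so G is the negation of that disjunction.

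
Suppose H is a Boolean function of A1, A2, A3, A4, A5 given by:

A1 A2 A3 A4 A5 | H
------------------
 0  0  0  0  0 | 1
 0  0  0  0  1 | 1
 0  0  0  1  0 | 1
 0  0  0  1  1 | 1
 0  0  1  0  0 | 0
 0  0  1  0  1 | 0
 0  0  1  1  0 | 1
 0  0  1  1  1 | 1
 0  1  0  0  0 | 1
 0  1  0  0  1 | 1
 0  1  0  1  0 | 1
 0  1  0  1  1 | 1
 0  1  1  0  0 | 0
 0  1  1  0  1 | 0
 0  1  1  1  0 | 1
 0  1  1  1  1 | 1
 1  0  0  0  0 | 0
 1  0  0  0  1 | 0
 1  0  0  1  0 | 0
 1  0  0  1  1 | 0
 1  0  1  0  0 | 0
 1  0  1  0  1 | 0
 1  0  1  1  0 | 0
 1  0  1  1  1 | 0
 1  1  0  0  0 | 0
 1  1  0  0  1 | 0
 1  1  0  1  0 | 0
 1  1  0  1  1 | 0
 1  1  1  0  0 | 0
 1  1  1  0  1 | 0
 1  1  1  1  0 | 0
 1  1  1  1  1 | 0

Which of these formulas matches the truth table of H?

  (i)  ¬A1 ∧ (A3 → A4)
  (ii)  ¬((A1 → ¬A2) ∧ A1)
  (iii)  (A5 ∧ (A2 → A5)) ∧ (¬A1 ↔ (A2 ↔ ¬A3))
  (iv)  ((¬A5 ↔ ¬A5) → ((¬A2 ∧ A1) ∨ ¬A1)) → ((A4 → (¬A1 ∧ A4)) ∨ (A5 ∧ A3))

i

(ii) fails at (0,0,1,0,0): the formula yields 1, H is 0.
(iii) fails at (0,0,0,0,0): the formula yields 0, H is 1.
(iv) fails at (0,0,1,0,0): the formula yields 1, H is 0.
(i) is the remaining candidate, and it agrees with H on all 32 inputs.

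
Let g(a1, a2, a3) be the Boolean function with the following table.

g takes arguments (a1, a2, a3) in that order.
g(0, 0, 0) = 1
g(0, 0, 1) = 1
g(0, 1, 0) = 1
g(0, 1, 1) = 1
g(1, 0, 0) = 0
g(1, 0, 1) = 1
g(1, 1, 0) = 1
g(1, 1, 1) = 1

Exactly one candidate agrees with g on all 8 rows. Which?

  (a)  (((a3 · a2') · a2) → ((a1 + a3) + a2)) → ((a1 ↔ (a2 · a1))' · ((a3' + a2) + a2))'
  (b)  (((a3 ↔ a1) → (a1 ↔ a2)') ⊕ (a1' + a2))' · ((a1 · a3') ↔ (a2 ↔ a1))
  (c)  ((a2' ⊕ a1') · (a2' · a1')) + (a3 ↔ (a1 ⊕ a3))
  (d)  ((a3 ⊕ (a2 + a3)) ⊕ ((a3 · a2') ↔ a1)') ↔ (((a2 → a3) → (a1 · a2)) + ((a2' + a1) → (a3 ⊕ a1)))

a

(b) fails at (0,0,0): the formula yields 0, g is 1.
(c) fails at (1,0,1): the formula yields 0, g is 1.
(d) fails at (0,1,1): the formula yields 0, g is 1.
(a) is the remaining candidate, and it agrees with g on all 8 inputs.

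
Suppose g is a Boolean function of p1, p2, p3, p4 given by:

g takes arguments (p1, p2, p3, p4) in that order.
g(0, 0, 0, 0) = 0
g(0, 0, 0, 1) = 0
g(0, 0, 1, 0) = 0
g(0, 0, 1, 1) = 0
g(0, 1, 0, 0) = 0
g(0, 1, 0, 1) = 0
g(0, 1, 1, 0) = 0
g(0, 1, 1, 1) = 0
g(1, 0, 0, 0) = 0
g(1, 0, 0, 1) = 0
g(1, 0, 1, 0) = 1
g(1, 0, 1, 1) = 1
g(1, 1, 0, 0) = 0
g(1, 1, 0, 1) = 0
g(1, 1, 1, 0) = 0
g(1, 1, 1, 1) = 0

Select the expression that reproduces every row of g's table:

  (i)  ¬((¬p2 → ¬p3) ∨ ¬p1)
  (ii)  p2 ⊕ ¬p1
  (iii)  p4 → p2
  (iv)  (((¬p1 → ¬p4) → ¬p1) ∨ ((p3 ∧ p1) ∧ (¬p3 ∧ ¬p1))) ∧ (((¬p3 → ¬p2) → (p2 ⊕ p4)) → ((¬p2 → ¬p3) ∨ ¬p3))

(ii) fails at (0,0,0,0): the formula yields 1, g is 0.
(iii) fails at (0,0,0,0): the formula yields 1, g is 0.
(iv) fails at (0,0,0,0): the formula yields 1, g is 0.
Only (i) survives; checking it on all 16 rows confirms it matches g.

i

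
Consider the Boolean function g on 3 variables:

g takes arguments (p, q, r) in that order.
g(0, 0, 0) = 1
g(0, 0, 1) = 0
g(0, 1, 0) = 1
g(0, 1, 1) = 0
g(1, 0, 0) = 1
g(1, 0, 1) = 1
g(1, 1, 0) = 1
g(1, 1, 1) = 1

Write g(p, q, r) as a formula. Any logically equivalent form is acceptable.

g(p, q, r) = ¬(((¬p ∧ ¬q) ∧ r) ∨ ((¬p ∧ q) ∧ r))

There are just 2 zero rows: (0,0,1), (0,1,1). Their minterms are ¬p·¬q·r, ¬p·q·r; the OR of those covers precisely the 0-outputs, and negating it yields g.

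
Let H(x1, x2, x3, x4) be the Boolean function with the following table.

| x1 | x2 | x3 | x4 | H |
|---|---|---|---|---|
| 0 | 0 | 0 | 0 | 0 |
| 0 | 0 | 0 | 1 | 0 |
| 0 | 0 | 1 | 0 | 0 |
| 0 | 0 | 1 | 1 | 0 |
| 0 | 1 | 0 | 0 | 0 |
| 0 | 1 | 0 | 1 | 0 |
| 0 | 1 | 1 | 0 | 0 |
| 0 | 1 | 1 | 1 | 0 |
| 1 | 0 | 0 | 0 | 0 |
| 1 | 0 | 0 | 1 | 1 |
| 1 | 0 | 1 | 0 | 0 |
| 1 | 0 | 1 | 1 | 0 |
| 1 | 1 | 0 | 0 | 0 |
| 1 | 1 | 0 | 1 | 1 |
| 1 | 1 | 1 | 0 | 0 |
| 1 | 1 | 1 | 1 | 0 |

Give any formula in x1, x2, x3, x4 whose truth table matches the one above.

H=1 on 2 inputs: (1,0,0,1), (1,1,0,1). Reading each as a conjunction of literals (x1·¬x2·¬x3·x4, x1·x2·¬x3·x4) and taking the OR gives the canonical DNF.

H(x1, x2, x3, x4) = (((x1 AND NOT x2) AND NOT x3) AND x4) OR (((x1 AND x2) AND NOT x3) AND x4)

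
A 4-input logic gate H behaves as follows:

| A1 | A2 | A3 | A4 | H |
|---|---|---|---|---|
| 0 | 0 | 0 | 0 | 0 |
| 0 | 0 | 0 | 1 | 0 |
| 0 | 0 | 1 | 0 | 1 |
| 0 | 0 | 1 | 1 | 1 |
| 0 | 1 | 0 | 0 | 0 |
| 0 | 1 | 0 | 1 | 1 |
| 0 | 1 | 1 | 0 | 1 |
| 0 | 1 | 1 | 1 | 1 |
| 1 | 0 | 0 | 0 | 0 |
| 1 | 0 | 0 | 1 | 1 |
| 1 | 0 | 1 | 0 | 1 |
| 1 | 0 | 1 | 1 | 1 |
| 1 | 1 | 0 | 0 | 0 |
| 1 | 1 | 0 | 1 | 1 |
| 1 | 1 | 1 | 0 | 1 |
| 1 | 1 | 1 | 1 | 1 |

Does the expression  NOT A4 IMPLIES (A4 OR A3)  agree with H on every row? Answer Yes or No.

Test each input against both H and the formula:
  A1=0, A2=0, A3=0, A4=0: formula gives 0, H = 0 ✓
  A1=0, A2=0, A3=0, A4=1: formula gives 1, but H = 0 ✗
Row (0,0,0,1) is a counterexample, so the formula is not equivalent to H.

No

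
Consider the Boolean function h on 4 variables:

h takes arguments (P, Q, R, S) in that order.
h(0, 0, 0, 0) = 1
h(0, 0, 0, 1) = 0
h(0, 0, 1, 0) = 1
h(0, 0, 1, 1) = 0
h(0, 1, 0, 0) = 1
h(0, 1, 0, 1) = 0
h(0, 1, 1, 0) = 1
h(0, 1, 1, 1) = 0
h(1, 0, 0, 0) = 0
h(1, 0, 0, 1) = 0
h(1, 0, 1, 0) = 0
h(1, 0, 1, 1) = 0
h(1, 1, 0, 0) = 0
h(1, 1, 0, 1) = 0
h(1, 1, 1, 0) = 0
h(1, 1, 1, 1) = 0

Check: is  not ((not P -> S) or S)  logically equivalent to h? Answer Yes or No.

Yes

Evaluate not ((not P -> S) or S) on each row and compare to h:
  P=0, Q=0, R=0, S=0: formula gives 1, h = 1 ✓
  P=0, Q=0, R=0, S=1: formula gives 0, h = 0 ✓
  P=0, Q=0, R=1, S=0: formula gives 1, h = 1 ✓
  P=0, Q=0, R=1, S=1: formula gives 0, h = 0 ✓
  … (the remaining 12 rows also agree.)
All 16 rows match — the expression computes h exactly.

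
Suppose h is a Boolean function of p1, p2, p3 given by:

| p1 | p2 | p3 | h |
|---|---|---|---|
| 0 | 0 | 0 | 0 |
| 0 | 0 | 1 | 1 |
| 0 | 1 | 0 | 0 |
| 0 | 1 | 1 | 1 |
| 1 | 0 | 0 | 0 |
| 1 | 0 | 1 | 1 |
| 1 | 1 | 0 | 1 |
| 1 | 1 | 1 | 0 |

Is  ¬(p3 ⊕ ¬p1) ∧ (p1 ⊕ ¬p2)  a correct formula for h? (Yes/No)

No

Evaluate ¬(p3 ⊕ ¬p1) ∧ (p1 ⊕ ¬p2) on each row and compare to h:
  p1=0, p2=0, p3=0: formula gives 0, h = 0 ✓
  p1=0, p2=0, p3=1: formula gives 1, h = 1 ✓
  p1=0, p2=1, p3=0: formula gives 0, h = 0 ✓
  p1=0, p2=1, p3=1: formula gives 0, but h = 1 ✗
Row (0,1,1) is a counterexample, so the formula is not equivalent to h.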